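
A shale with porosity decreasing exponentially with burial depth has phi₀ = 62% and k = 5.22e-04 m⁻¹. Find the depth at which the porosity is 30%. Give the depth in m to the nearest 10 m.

Working in km (1 km = 1000 m; k in km⁻¹ = k in m⁻¹ × 1000):
Invert Athy's law: Z = ln(phi₀/phi) / k
Z = ln(0.62/0.3) / 0.522 = ln(2.067) / 0.522 = 0.7259 / 0.522 = 1.391 km

1390 m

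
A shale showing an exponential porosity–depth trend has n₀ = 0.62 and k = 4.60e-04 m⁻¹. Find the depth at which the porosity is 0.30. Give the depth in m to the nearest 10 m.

Working in km (1 km = 1000 m; k in km⁻¹ = k in m⁻¹ × 1000):
Invert Athy's law: d = ln(n₀/n) / k
d = ln(0.62/0.3) / 0.46 = ln(2.067) / 0.46 = 0.7259 / 0.46 = 1.578 km

1580 m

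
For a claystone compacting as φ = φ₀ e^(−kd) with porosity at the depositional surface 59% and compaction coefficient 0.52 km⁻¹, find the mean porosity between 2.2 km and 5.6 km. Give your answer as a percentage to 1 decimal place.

⟨φ⟩ = (1/(d₂−d₁)) ∫ φ₀ e^(−kd) dd = φ₀·(e^(−k·d₁) − e^(−k·d₂)) / (k·(d₂−d₁))
e^(−0.52×2.2) = 0.3185; e^(−0.52×5.6) = 0.0544
⟨φ⟩ = 0.59 × (0.3185 − 0.0544) / (0.52 × 3.4) = 0.59 × 0.1494 = 0.0882

8.8%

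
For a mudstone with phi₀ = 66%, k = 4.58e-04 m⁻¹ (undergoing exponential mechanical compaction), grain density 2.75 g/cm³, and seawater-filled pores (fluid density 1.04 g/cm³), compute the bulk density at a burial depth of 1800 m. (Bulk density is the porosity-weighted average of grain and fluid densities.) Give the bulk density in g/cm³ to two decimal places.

2.26 g/cm³

Working in km (1 km = 1000 m; k in km⁻¹ = k in m⁻¹ × 1000):
Porosity at depth: phi = 0.66·exp(−0.458×1.8) = 0.66×0.4385 = 0.2894
Bulk density: ρ_b = (1−phi)ρ_g + phi·ρ_f = 0.7106×2.75 + 0.2894×1.04
       = 1.954 + 0.301 = 2.255 g/cm³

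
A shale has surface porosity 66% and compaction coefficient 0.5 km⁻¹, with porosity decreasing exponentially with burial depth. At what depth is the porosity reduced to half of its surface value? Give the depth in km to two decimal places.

1.39 km

φ/φ₀ = 1/2 ⇒ exp(−β·d) = 1/2 ⇒ d = ln(2) / β
d = 0.6931 / 0.5 = 1.386 km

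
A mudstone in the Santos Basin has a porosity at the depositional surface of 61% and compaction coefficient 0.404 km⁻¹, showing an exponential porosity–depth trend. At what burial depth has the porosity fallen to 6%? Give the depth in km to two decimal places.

Invert Athy's law: z = ln(phi₀/phi) / c
z = ln(0.61/0.06) / 0.404 = ln(10.17) / 0.404 = 2.3191 / 0.404 = 5.740 km

5.74 km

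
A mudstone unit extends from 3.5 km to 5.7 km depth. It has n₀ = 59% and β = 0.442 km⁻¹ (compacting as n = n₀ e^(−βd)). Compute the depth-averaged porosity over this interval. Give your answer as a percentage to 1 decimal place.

8.0%

⟨n⟩ = (1/(d₂−d₁)) ∫ n₀ e^(−βd) dd = n₀·(e^(−β·d₁) − e^(−β·d₂)) / (β·(d₂−d₁))
e^(−0.442×3.5) = 0.2129; e^(−0.442×5.7) = 0.0805
⟨n⟩ = 0.59 × (0.2129 − 0.0805) / (0.442 × 2.2) = 0.59 × 0.1361 = 0.0803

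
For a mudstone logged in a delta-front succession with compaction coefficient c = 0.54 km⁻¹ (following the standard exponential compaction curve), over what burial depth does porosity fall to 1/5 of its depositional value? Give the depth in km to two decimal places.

2.98 km

φ/φ₀ = 1/5 ⇒ exp(−c·d) = 1/5 ⇒ d = ln(5) / c
d = 1.6094 / 0.54 = 2.980 km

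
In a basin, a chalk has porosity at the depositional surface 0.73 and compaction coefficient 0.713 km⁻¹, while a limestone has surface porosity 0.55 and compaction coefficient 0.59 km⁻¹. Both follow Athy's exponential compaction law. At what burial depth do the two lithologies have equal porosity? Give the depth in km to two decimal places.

2.30 km

Set phi₀ₐ e^(−cₐZ) = phi₀ᵦ e^(−cᵦZ) ⇒ ln(phi₀ₐ/phi₀ᵦ) = (cₐ − cᵦ)·Z
Z = ln(0.73/0.55) / (0.713 − 0.59) = 0.2831 / 0.123 = 2.302 km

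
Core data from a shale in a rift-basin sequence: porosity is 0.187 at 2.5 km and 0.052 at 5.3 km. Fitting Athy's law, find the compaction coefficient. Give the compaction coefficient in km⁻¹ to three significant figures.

0.457 km⁻¹

Athy: φ(z) = φ₀ e^(−cz) ⇒ φ₁/φ₂ = e^{c(z₂−z₁)} ⇒ c = ln(φ₁/φ₂)/(z₂−z₁)
c = ln(0.187/0.052) / (5.3 − 2.5) = ln(3.596) / 2.8 = 1.2799 / 2.8 = 0.4571 km⁻¹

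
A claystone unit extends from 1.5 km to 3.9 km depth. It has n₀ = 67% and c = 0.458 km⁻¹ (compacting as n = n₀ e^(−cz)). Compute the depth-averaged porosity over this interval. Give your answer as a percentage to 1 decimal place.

⟨n⟩ = (1/(z₂−z₁)) ∫ n₀ e^(−cz) dz = n₀·(e^(−c·z₁) − e^(−c·z₂)) / (c·(z₂−z₁))
e^(−0.458×1.5) = 0.5031; e^(−0.458×3.9) = 0.1676
⟨n⟩ = 0.67 × (0.5031 − 0.1676) / (0.458 × 2.4) = 0.67 × 0.3052 = 0.2045

20.4%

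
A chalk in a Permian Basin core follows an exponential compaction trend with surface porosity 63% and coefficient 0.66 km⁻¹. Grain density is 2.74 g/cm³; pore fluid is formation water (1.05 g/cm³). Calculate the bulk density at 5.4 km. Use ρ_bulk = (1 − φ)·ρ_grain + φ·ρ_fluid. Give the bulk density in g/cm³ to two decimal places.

2.71 g/cm³

Porosity at depth: φ = 0.63·exp(−0.66×5.4) = 0.63×0.0283 = 0.0178
Bulk density: ρ_b = (1−φ)ρ_g + φ·ρ_f = 0.9822×2.74 + 0.0178×1.05
       = 2.691 + 0.019 = 2.710 g/cm³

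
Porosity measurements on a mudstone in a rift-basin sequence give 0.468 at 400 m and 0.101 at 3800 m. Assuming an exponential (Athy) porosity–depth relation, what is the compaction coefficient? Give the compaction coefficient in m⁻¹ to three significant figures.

Working in km (1 km = 1000 m; k in km⁻¹ = k in m⁻¹ × 1000):
Athy: n(d) = n₀ e^(−kd) ⇒ n₁/n₂ = e^{k(d₂−d₁)} ⇒ k = ln(n₁/n₂)/(d₂−d₁)
k = ln(0.468/0.101) / (3.8 − 0.4) = ln(4.634) / 3.4 = 1.5333 / 3.4 = 0.451 km⁻¹

0.000451 m⁻¹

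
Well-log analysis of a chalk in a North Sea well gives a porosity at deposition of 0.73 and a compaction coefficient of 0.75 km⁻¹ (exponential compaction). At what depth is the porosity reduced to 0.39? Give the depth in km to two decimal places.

Invert Athy's law: Z = ln(n₀/n) / β
Z = ln(0.73/0.39) / 0.75 = ln(1.872) / 0.75 = 0.6269 / 0.75 = 0.836 km

0.84 km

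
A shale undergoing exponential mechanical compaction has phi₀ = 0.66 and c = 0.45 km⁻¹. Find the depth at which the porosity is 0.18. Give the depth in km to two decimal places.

Invert Athy's law: d = ln(phi₀/phi) / c
d = ln(0.66/0.18) / 0.45 = ln(3.667) / 0.45 = 1.2993 / 0.45 = 2.887 km

2.89 km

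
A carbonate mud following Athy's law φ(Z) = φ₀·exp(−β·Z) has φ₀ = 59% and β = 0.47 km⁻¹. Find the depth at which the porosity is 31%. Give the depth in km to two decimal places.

Invert Athy's law: Z = ln(φ₀/φ) / β
Z = ln(0.59/0.31) / 0.47 = ln(1.903) / 0.47 = 0.6436 / 0.47 = 1.369 km

1.37 km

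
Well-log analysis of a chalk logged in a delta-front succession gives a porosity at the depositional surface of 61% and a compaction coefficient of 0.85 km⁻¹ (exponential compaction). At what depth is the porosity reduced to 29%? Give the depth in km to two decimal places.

0.87 km

Invert Athy's law: z = ln(φ₀/φ) / β
z = ln(0.61/0.29) / 0.85 = ln(2.103) / 0.85 = 0.7436 / 0.85 = 0.875 km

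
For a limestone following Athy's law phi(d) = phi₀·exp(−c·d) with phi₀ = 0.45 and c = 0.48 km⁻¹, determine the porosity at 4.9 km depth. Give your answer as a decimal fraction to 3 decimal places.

0.043

phi = phi₀·exp(−c·d) = 0.45 × exp(−0.48 × 4.9) = 0.45 × exp(−2.352)
  = 0.45 × 0.0952 = 0.0428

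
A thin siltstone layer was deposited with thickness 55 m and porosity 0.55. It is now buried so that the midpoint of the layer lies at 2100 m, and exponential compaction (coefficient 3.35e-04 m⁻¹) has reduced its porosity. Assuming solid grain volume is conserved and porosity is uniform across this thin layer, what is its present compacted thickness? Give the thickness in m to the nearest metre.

Working in km (1 km = 1000 m; β in km⁻¹ = β in m⁻¹ × 1000):
Porosity at 2.1 km: n = 0.55·exp(−0.335×2.1) = 0.2722
Solid-volume conservation: h(1−n) = h₀(1−n₀) ⇒ h = h₀·(1−n₀)/(1−n)
h = 0.055 × (1 − 0.55)/(1 − 0.2722) = 0.055 × 0.6183 = 0.0340 km

34 m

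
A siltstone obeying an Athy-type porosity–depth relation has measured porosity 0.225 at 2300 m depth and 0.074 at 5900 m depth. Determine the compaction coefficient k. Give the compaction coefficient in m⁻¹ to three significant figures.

Working in km (1 km = 1000 m; k in km⁻¹ = k in m⁻¹ × 1000):
Athy: φ(Z) = φ₀ e^(−kZ) ⇒ φ₁/φ₂ = e^{k(Z₂−Z₁)} ⇒ k = ln(φ₁/φ₂)/(Z₂−Z₁)
k = ln(0.225/0.074) / (5.9 − 2.3) = ln(3.041) / 3.6 = 1.1120 / 3.6 = 0.3089 km⁻¹

0.000309 m⁻¹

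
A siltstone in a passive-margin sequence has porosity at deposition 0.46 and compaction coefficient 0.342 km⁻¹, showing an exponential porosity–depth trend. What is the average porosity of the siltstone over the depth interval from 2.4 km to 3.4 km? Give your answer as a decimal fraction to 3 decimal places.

⟨phi⟩ = (1/(d₂−d₁)) ∫ phi₀ e^(−βd) dd = phi₀·(e^(−β·d₁) − e^(−β·d₂)) / (β·(d₂−d₁))
e^(−0.342×2.4) = 0.4401; e^(−0.342×3.4) = 0.3126
⟨phi⟩ = 0.46 × (0.4401 − 0.3126) / (0.342 × 1) = 0.46 × 0.3727 = 0.1715

0.171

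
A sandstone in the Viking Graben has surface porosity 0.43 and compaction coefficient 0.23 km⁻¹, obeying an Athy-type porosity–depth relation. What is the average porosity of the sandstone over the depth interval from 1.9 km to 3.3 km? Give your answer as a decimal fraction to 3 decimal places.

⟨n⟩ = (1/(Z₂−Z₁)) ∫ n₀ e^(−cZ) dZ = n₀·(e^(−c·Z₁) − e^(−c·Z₂)) / (c·(Z₂−Z₁))
e^(−0.23×1.9) = 0.6460; e^(−0.23×3.3) = 0.4681
⟨n⟩ = 0.43 × (0.6460 − 0.4681) / (0.23 × 1.4) = 0.43 × 0.5523 = 0.2375

0.237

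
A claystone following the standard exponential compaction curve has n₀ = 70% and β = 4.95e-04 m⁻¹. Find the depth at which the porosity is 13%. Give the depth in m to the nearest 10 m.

3400 m

Working in km (1 km = 1000 m; β in km⁻¹ = β in m⁻¹ × 1000):
Invert Athy's law: Z = ln(n₀/n) / β
Z = ln(0.7/0.13) / 0.495 = ln(5.385) / 0.495 = 1.6835 / 0.495 = 3.401 km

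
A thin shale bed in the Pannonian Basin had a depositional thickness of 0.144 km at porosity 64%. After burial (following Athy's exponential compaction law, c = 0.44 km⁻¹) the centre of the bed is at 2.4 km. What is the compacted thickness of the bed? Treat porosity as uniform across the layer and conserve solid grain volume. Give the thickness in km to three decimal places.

0.067 km

Porosity at 2.4 km: φ = 0.64·exp(−0.44×2.4) = 0.2226
Solid-volume conservation: h(1−φ) = h₀(1−φ₀) ⇒ h = h₀·(1−φ₀)/(1−φ)
h = 0.144 × (1 − 0.64)/(1 − 0.2226) = 0.144 × 0.4631 = 0.0667 km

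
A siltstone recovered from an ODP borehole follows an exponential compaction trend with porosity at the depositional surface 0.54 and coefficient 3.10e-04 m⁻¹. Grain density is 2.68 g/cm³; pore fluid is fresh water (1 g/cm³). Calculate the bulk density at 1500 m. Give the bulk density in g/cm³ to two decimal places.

Working in km (1 km = 1000 m; β in km⁻¹ = β in m⁻¹ × 1000):
Porosity at depth: φ = 0.54·exp(−0.31×1.5) = 0.54×0.6281 = 0.3392
Bulk density: ρ_b = (1−φ)ρ_g + φ·ρ_f = 0.6608×2.68 + 0.3392×1
       = 1.771 + 0.339 = 2.110 g/cm³

2.11 g/cm³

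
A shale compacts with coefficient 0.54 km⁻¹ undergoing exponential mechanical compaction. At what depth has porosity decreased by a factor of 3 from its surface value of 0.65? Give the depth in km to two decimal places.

phi/phi₀ = 1/3 ⇒ exp(−c·d) = 1/3 ⇒ d = ln(3) / c
d = 1.0986 / 0.54 = 2.034 km

2.03 km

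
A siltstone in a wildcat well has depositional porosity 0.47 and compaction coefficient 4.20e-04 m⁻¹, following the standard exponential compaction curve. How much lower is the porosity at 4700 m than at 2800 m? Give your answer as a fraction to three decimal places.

0.080

Working in km (1 km = 1000 m; β in km⁻¹ = β in m⁻¹ × 1000):
phi(2.8) = 0.47·e^(−0.42×2.8) = 0.1450
phi(4.7) = 0.47·e^(−0.42×4.7) = 0.0653
Δphi = 0.1450 − 0.0653 = 0.0797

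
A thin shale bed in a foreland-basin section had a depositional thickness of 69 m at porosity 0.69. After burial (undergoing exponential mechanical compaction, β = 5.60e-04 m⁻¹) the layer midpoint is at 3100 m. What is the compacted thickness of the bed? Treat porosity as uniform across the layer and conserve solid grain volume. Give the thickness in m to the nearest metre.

Working in km (1 km = 1000 m; β in km⁻¹ = β in m⁻¹ × 1000):
Porosity at 3.1 km: φ = 0.69·exp(−0.56×3.1) = 0.1216
Solid-volume conservation: h(1−φ) = h₀(1−φ₀) ⇒ h = h₀·(1−φ₀)/(1−φ)
h = 0.069 × (1 − 0.69)/(1 − 0.1216) = 0.069 × 0.3529 = 0.0244 km

24 m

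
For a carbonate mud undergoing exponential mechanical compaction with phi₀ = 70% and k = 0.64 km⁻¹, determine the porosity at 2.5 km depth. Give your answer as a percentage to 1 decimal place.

14.1%

phi = phi₀·exp(−k·d) = 0.7 × exp(−0.64 × 2.5) = 0.7 × exp(−1.6)
  = 0.7 × 0.2019 = 0.1413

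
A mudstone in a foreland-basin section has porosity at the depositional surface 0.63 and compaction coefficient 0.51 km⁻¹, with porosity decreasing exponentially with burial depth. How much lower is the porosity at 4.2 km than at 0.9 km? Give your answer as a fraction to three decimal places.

n(0.9) = 0.63·e^(−0.51×0.9) = 0.3981
n(4.2) = 0.63·e^(−0.51×4.2) = 0.0740
Δn = 0.3981 − 0.0740 = 0.3241

0.324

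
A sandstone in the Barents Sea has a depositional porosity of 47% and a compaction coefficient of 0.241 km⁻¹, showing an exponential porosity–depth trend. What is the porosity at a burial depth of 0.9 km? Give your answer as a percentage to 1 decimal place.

37.8%

φ = φ₀·exp(−c·d) = 0.47 × exp(−0.241 × 0.9) = 0.47 × exp(−0.2169)
  = 0.47 × 0.8050 = 0.3784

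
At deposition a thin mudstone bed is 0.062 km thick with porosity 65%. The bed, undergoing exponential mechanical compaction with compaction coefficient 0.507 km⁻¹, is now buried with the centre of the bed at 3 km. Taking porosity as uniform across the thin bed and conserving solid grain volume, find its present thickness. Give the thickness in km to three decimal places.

0.025 km

Porosity at 3 km: φ = 0.65·exp(−0.507×3) = 0.1420
Solid-volume conservation: h(1−φ) = h₀(1−φ₀) ⇒ h = h₀·(1−φ₀)/(1−φ)
h = 0.062 × (1 − 0.65)/(1 − 0.1420) = 0.062 × 0.4079 = 0.0253 km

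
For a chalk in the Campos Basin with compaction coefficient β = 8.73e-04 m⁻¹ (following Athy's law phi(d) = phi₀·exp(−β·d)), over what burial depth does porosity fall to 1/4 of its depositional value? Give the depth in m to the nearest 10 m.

Working in km (1 km = 1000 m; β in km⁻¹ = β in m⁻¹ × 1000):
phi/phi₀ = 1/4 ⇒ exp(−β·d) = 1/4 ⇒ d = ln(4) / β
d = 1.3863 / 0.873 = 1.588 km

1590 m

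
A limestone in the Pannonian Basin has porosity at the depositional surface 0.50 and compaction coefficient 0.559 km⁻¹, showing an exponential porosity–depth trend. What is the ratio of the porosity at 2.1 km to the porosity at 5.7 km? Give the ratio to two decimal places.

n(d₁)/n(d₂) = e^(−β·d₁)/e^(−β·d₂) = e^{β(d₂−d₁)}
= exp(0.559 × 3.6) = exp(2.012) = 7.4813

7.48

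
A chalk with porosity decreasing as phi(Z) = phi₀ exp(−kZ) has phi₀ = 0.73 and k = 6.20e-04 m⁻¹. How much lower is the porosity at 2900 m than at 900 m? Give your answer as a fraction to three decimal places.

Working in km (1 km = 1000 m; k in km⁻¹ = k in m⁻¹ × 1000):
phi(0.9) = 0.73·e^(−0.62×0.9) = 0.4178
phi(2.9) = 0.73·e^(−0.62×2.9) = 0.1209
Δphi = 0.4178 − 0.1209 = 0.2969

0.297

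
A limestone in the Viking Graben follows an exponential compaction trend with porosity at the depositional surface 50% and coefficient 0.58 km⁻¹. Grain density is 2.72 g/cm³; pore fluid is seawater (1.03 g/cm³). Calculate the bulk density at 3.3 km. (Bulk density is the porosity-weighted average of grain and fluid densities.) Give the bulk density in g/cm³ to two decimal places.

2.60 g/cm³

Porosity at depth: phi = 0.5·exp(−0.58×3.3) = 0.5×0.1475 = 0.0737
Bulk density: ρ_b = (1−phi)ρ_g + phi·ρ_f = 0.9263×2.72 + 0.0737×1.03
       = 2.519 + 0.076 = 2.595 g/cm³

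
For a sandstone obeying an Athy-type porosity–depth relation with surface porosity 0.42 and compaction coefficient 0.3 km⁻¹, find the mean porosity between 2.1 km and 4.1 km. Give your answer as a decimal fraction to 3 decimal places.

⟨phi⟩ = (1/(d₂−d₁)) ∫ phi₀ e^(−cd) dd = phi₀·(e^(−c·d₁) − e^(−c·d₂)) / (c·(d₂−d₁))
e^(−0.3×2.1) = 0.5326; e^(−0.3×4.1) = 0.2923
⟨phi⟩ = 0.42 × (0.5326 − 0.2923) / (0.3 × 2) = 0.42 × 0.4005 = 0.1682

0.168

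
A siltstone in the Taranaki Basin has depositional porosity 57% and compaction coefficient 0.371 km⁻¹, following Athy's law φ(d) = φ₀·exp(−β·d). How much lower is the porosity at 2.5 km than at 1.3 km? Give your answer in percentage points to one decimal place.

12.6 percentage points

φ(1.3) = 0.57·e^(−0.371×1.3) = 0.3519
φ(2.5) = 0.57·e^(−0.371×2.5) = 0.2255
Δφ = 0.3519 − 0.2255 = 0.1264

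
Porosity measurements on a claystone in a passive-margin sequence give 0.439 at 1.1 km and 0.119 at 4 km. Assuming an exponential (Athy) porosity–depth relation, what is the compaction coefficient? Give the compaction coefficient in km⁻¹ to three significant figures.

0.450 km⁻¹

Athy: phi(d) = phi₀ e^(−cd) ⇒ phi₁/phi₂ = e^{c(d₂−d₁)} ⇒ c = ln(phi₁/phi₂)/(d₂−d₁)
c = ln(0.439/0.119) / (4 − 1.1) = ln(3.689) / 2.9 = 1.3054 / 2.9 = 0.4501 km⁻¹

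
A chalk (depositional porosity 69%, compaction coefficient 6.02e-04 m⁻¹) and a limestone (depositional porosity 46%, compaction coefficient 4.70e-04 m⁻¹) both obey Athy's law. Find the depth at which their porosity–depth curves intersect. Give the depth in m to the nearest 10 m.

Working in km (1 km = 1000 m; β in km⁻¹ = β in m⁻¹ × 1000):
Set phi₀ₐ e^(−βₐd) = phi₀ᵦ e^(−βᵦd) ⇒ ln(phi₀ₐ/phi₀ᵦ) = (βₐ − βᵦ)·d
d = ln(0.69/0.46) / (0.602 − 0.47) = 0.4055 / 0.132 = 3.072 km

3070 m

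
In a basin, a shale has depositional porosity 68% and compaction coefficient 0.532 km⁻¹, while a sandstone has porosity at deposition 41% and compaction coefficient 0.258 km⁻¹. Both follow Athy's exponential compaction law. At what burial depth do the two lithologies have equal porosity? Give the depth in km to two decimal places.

1.85 km

Set φ₀ₐ e^(−βₐd) = φ₀ᵦ e^(−βᵦd) ⇒ ln(φ₀ₐ/φ₀ᵦ) = (βₐ − βᵦ)·d
d = ln(0.68/0.41) / (0.532 − 0.258) = 0.5059 / 0.274 = 1.846 km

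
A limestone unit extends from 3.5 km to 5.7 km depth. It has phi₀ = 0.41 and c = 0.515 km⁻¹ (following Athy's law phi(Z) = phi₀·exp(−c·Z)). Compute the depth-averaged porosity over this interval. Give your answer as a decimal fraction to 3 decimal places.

⟨phi⟩ = (1/(Z₂−Z₁)) ∫ phi₀ e^(−cZ) dZ = phi₀·(e^(−c·Z₁) − e^(−c·Z₂)) / (c·(Z₂−Z₁))
e^(−0.515×3.5) = 0.1649; e^(−0.515×5.7) = 0.0531
⟨phi⟩ = 0.41 × (0.1649 − 0.0531) / (0.515 × 2.2) = 0.41 × 0.0987 = 0.0405

0.040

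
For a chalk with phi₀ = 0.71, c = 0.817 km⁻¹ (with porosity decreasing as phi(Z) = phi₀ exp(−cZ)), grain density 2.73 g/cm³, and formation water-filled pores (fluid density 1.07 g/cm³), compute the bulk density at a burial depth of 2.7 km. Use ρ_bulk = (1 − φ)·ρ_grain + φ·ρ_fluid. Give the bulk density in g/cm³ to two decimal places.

Porosity at depth: phi = 0.71·exp(−0.817×2.7) = 0.71×0.1102 = 0.0782
Bulk density: ρ_b = (1−phi)ρ_g + phi·ρ_f = 0.9218×2.73 + 0.0782×1.07
       = 2.516 + 0.084 = 2.600 g/cm³

2.60 g/cm³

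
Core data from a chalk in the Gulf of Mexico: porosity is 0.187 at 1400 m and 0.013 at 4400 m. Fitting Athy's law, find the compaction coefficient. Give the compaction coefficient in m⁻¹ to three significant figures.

Working in km (1 km = 1000 m; β in km⁻¹ = β in m⁻¹ × 1000):
Athy: φ(Z) = φ₀ e^(−βZ) ⇒ φ₁/φ₂ = e^{β(Z₂−Z₁)} ⇒ β = ln(φ₁/φ₂)/(Z₂−Z₁)
β = ln(0.187/0.013) / (4.4 − 1.4) = ln(14.38) / 3 = 2.6662 / 3 = 0.8887 km⁻¹

0.000889 m⁻¹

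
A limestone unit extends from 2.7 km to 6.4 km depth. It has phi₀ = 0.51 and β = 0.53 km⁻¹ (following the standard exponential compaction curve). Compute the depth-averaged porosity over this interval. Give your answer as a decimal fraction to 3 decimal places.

⟨phi⟩ = (1/(Z₂−Z₁)) ∫ phi₀ e^(−βZ) dZ = phi₀·(e^(−β·Z₁) − e^(−β·Z₂)) / (β·(Z₂−Z₁))
e^(−0.53×2.7) = 0.2391; e^(−0.53×6.4) = 0.0336
⟨phi⟩ = 0.51 × (0.2391 − 0.0336) / (0.53 × 3.7) = 0.51 × 0.1048 = 0.0534

0.053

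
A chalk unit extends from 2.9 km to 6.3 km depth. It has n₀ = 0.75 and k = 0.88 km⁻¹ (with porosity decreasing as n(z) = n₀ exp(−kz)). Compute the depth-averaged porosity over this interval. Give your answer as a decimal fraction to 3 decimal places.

0.019

⟨n⟩ = (1/(z₂−z₁)) ∫ n₀ e^(−kz) dz = n₀·(e^(−k·z₁) − e^(−k·z₂)) / (k·(z₂−z₁))
e^(−0.88×2.9) = 0.0779; e^(−0.88×6.3) = 0.0039
⟨n⟩ = 0.75 × (0.0779 − 0.0039) / (0.88 × 3.4) = 0.75 × 0.0247 = 0.0186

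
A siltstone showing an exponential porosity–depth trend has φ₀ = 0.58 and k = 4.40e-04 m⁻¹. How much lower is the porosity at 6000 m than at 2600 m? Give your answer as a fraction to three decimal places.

Working in km (1 km = 1000 m; k in km⁻¹ = k in m⁻¹ × 1000):
φ(2.6) = 0.58·e^(−0.44×2.6) = 0.1848
φ(6) = 0.58·e^(−0.44×6) = 0.0414
Δφ = 0.1848 − 0.0414 = 0.1434

0.143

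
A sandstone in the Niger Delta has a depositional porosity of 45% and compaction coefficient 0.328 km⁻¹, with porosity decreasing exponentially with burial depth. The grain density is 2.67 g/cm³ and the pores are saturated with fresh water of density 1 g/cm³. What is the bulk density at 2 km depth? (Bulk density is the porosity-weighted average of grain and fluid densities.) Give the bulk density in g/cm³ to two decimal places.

Porosity at depth: φ = 0.45·exp(−0.328×2) = 0.45×0.5189 = 0.2335
Bulk density: ρ_b = (1−φ)ρ_g + φ·ρ_f = 0.7665×2.67 + 0.2335×1
       = 2.047 + 0.234 = 2.280 g/cm³

2.28 g/cm³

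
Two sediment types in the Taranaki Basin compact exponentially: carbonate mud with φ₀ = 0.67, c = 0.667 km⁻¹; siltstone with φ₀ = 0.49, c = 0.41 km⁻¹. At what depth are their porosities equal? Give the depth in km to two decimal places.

1.22 km

Set φ₀ₐ e^(−cₐz) = φ₀ᵦ e^(−cᵦz) ⇒ ln(φ₀ₐ/φ₀ᵦ) = (cₐ − cᵦ)·z
z = ln(0.67/0.49) / (0.667 − 0.41) = 0.3129 / 0.257 = 1.217 km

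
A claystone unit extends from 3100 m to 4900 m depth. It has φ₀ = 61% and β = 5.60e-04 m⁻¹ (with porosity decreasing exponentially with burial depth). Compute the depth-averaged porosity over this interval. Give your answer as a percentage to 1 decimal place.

Working in km (1 km = 1000 m; β in km⁻¹ = β in m⁻¹ × 1000):
⟨φ⟩ = (1/(Z₂−Z₁)) ∫ φ₀ e^(−βZ) dZ = φ₀·(e^(−β·Z₁) − e^(−β·Z₂)) / (β·(Z₂−Z₁))
e^(−0.56×3.1) = 0.1762; e^(−0.56×4.9) = 0.0643
⟨φ⟩ = 0.61 × (0.1762 − 0.0643) / (0.56 × 1.8) = 0.61 × 0.1110 = 0.0677

6.8%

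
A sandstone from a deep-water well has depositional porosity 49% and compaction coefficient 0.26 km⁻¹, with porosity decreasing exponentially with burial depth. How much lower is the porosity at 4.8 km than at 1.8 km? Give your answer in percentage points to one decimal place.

16.6 percentage points

n(1.8) = 0.49·e^(−0.26×1.8) = 0.3069
n(4.8) = 0.49·e^(−0.26×4.8) = 0.1407
Δn = 0.3069 − 0.1407 = 0.1662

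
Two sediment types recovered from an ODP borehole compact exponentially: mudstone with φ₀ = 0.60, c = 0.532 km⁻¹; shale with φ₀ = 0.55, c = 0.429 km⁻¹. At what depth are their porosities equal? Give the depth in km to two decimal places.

Set φ₀ₐ e^(−cₐz) = φ₀ᵦ e^(−cᵦz) ⇒ ln(φ₀ₐ/φ₀ᵦ) = (cₐ − cᵦ)·z
z = ln(0.6/0.55) / (0.532 − 0.429) = 0.0870 / 0.103 = 0.845 km

0.84 km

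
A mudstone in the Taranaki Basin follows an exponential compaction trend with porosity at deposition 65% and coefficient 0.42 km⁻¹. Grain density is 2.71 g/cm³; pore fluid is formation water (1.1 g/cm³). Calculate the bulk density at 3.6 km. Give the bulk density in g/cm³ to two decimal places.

2.48 g/cm³

Porosity at depth: phi = 0.65·exp(−0.42×3.6) = 0.65×0.2205 = 0.1433
Bulk density: ρ_b = (1−phi)ρ_g + phi·ρ_f = 0.8567×2.71 + 0.1433×1.1
       = 2.322 + 0.158 = 2.479 g/cm³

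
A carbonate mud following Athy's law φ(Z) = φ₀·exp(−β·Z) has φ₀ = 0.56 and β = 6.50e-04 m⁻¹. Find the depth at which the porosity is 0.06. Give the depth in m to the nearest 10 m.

Working in km (1 km = 1000 m; β in km⁻¹ = β in m⁻¹ × 1000):
Invert Athy's law: Z = ln(φ₀/φ) / β
Z = ln(0.56/0.06) / 0.65 = ln(9.333) / 0.65 = 2.2336 / 0.65 = 3.436 km

3440 m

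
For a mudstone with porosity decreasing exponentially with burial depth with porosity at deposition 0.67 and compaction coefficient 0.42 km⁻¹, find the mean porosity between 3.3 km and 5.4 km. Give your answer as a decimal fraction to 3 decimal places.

0.111

⟨φ⟩ = (1/(z₂−z₁)) ∫ φ₀ e^(−cz) dz = φ₀·(e^(−c·z₁) − e^(−c·z₂)) / (c·(z₂−z₁))
e^(−0.42×3.3) = 0.2501; e^(−0.42×5.4) = 0.1035
⟨φ⟩ = 0.67 × (0.2501 − 0.1035) / (0.42 × 2.1) = 0.67 × 0.1662 = 0.1113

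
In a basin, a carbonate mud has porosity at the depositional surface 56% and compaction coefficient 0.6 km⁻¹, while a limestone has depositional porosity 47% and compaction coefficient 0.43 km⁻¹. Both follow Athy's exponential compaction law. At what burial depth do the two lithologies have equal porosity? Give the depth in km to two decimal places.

Set φ₀ₐ e^(−cₐZ) = φ₀ᵦ e^(−cᵦZ) ⇒ ln(φ₀ₐ/φ₀ᵦ) = (cₐ − cᵦ)·Z
Z = ln(0.56/0.47) / (0.6 − 0.43) = 0.1752 / 0.17 = 1.031 km

1.03 km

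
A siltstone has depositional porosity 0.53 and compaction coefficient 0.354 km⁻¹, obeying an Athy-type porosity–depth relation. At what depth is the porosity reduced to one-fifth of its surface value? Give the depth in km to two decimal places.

phi/phi₀ = 1/5 ⇒ exp(−k·Z) = 1/5 ⇒ Z = ln(5) / k
Z = 1.6094 / 0.354 = 4.546 km

4.55 km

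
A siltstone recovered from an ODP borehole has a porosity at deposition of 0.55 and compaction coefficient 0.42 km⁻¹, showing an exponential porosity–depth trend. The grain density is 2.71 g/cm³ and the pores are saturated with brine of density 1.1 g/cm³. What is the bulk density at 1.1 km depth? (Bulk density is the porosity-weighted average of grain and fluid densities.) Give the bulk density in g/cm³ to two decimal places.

2.15 g/cm³

Porosity at depth: n = 0.55·exp(−0.42×1.1) = 0.55×0.6300 = 0.3465
Bulk density: ρ_b = (1−n)ρ_g + n·ρ_f = 0.6535×2.71 + 0.3465×1.1
       = 1.771 + 0.381 = 2.152 g/cm³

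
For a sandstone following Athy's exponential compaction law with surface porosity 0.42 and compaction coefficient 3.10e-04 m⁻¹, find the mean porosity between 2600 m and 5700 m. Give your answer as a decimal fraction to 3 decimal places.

Working in km (1 km = 1000 m; c in km⁻¹ = c in m⁻¹ × 1000):
⟨n⟩ = (1/(z₂−z₁)) ∫ n₀ e^(−cz) dz = n₀·(e^(−c·z₁) − e^(−c·z₂)) / (c·(z₂−z₁))
e^(−0.31×2.6) = 0.4466; e^(−0.31×5.7) = 0.1708
⟨n⟩ = 0.42 × (0.4466 − 0.1708) / (0.31 × 3.1) = 0.42 × 0.2870 = 0.1205

0.121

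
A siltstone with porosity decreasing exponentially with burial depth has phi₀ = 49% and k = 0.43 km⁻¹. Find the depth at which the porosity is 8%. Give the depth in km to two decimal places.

4.21 km

Invert Athy's law: Z = ln(phi₀/phi) / k
Z = ln(0.49/0.08) / 0.43 = ln(6.125) / 0.43 = 1.8124 / 0.43 = 4.215 km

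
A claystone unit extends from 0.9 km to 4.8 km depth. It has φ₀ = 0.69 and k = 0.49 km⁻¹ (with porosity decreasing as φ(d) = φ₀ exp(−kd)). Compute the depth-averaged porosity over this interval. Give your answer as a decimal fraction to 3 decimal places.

0.198

⟨φ⟩ = (1/(d₂−d₁)) ∫ φ₀ e^(−kd) dd = φ₀·(e^(−k·d₁) − e^(−k·d₂)) / (k·(d₂−d₁))
e^(−0.49×0.9) = 0.6434; e^(−0.49×4.8) = 0.0952
⟨φ⟩ = 0.69 × (0.6434 − 0.0952) / (0.49 × 3.9) = 0.69 × 0.2869 = 0.1979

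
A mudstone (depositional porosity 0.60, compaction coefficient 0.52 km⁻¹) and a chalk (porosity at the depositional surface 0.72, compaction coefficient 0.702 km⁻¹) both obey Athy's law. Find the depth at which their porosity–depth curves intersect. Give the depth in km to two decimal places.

1.00 km

Set φ₀ₐ e^(−kₐd) = φ₀ᵦ e^(−kᵦd) ⇒ ln(φ₀ₐ/φ₀ᵦ) = (kₐ − kᵦ)·d
d = ln(0.6/0.72) / (0.52 − 0.702) = -0.1823 / -0.182 = 1.002 km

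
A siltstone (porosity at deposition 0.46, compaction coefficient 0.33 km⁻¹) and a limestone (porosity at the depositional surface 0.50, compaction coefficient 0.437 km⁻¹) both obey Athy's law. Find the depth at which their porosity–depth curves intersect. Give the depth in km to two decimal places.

Set phi₀ₐ e^(−kₐd) = phi₀ᵦ e^(−kᵦd) ⇒ ln(phi₀ₐ/phi₀ᵦ) = (kₐ − kᵦ)·d
d = ln(0.46/0.5) / (0.33 − 0.437) = -0.0834 / -0.107 = 0.779 km

0.78 km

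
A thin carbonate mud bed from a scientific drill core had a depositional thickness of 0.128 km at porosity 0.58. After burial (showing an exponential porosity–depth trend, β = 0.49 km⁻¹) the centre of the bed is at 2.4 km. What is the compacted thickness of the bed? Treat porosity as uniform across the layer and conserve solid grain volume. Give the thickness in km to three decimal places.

0.065 km

Porosity at 2.4 km: phi = 0.58·exp(−0.49×2.4) = 0.1789
Solid-volume conservation: h(1−phi) = h₀(1−phi₀) ⇒ h = h₀·(1−phi₀)/(1−phi)
h = 0.128 × (1 − 0.58)/(1 − 0.1789) = 0.128 × 0.5115 = 0.0655 km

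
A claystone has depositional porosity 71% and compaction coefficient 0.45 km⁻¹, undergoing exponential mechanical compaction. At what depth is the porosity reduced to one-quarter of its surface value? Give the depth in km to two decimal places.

n/n₀ = 1/4 ⇒ exp(−c·Z) = 1/4 ⇒ Z = ln(4) / c
Z = 1.3863 / 0.45 = 3.081 km

3.08 km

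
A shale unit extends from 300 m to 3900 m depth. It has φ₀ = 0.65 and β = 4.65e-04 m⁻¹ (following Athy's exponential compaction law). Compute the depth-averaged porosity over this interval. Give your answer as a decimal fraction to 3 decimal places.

Working in km (1 km = 1000 m; β in km⁻¹ = β in m⁻¹ × 1000):
⟨φ⟩ = (1/(z₂−z₁)) ∫ φ₀ e^(−βz) dz = φ₀·(e^(−β·z₁) − e^(−β·z₂)) / (β·(z₂−z₁))
e^(−0.465×0.3) = 0.8698; e^(−0.465×3.9) = 0.1631
⟨φ⟩ = 0.65 × (0.8698 − 0.1631) / (0.465 × 3.6) = 0.65 × 0.4222 = 0.2744

0.274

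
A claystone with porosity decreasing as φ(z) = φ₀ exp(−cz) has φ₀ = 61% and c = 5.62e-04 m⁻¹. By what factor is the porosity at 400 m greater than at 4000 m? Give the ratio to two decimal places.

Working in km (1 km = 1000 m; c in km⁻¹ = c in m⁻¹ × 1000):
φ(z₁)/φ(z₂) = e^(−c·z₁)/e^(−c·z₂) = e^{c(z₂−z₁)}
= exp(0.562 × 3.6) = exp(2.023) = 7.5625

7.56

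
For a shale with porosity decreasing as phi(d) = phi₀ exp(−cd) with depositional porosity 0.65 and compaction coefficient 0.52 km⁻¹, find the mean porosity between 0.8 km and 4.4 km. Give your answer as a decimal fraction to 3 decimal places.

⟨phi⟩ = (1/(d₂−d₁)) ∫ phi₀ e^(−cd) dd = phi₀·(e^(−c·d₁) − e^(−c·d₂)) / (c·(d₂−d₁))
e^(−0.52×0.8) = 0.6597; e^(−0.52×4.4) = 0.1015
⟨phi⟩ = 0.65 × (0.6597 − 0.1015) / (0.52 × 3.6) = 0.65 × 0.2982 = 0.1938

0.194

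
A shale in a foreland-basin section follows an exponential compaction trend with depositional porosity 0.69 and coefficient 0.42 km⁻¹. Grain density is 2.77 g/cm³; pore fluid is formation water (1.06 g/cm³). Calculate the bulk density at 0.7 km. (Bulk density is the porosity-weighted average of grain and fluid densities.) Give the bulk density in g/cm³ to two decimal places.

Porosity at depth: φ = 0.69·exp(−0.42×0.7) = 0.69×0.7453 = 0.5142
Bulk density: ρ_b = (1−φ)ρ_g + φ·ρ_f = 0.4858×2.77 + 0.5142×1.06
       = 1.346 + 0.545 = 1.891 g/cm³

1.89 g/cm³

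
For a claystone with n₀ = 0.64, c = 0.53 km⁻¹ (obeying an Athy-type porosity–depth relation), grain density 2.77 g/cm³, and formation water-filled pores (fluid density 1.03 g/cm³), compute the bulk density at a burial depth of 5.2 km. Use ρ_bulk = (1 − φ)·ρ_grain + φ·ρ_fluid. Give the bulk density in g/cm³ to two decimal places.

2.70 g/cm³

Porosity at depth: n = 0.64·exp(−0.53×5.2) = 0.64×0.0635 = 0.0407
Bulk density: ρ_b = (1−n)ρ_g + n·ρ_f = 0.9593×2.77 + 0.0407×1.03
       = 2.657 + 0.042 = 2.699 g/cm³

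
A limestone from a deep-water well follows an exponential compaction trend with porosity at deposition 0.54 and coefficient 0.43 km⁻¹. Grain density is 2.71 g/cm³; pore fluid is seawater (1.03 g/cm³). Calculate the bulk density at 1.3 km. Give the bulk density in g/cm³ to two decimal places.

Porosity at depth: n = 0.54·exp(−0.43×1.3) = 0.54×0.5718 = 0.3088
Bulk density: ρ_b = (1−n)ρ_g + n·ρ_f = 0.6912×2.71 + 0.3088×1.03
       = 1.873 + 0.318 = 2.191 g/cm³

2.19 g/cm³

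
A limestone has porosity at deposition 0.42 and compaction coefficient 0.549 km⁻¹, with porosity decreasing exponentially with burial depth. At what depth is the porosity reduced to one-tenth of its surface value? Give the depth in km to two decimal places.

4.19 km

φ/φ₀ = 1/10 ⇒ exp(−c·d) = 1/10 ⇒ d = ln(10) / c
d = 2.3026 / 0.549 = 4.194 km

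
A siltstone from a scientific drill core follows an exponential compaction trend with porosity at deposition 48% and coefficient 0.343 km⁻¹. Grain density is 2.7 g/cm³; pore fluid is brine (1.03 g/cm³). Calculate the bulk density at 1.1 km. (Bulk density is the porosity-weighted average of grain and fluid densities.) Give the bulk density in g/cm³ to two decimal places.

Porosity at depth: φ = 0.48·exp(−0.343×1.1) = 0.48×0.6857 = 0.3291
Bulk density: ρ_b = (1−φ)ρ_g + φ·ρ_f = 0.6709×2.7 + 0.3291×1.03
       = 1.811 + 0.339 = 2.150 g/cm³

2.15 g/cm³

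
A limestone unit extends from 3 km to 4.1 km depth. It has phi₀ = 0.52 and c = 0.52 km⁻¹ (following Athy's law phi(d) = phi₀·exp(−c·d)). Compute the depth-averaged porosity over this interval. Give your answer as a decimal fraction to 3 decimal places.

0.083

⟨phi⟩ = (1/(d₂−d₁)) ∫ phi₀ e^(−cd) dd = phi₀·(e^(−c·d₁) − e^(−c·d₂)) / (c·(d₂−d₁))
e^(−0.52×3) = 0.2101; e^(−0.52×4.1) = 0.1186
⟨phi⟩ = 0.52 × (0.2101 − 0.1186) / (0.52 × 1.1) = 0.52 × 0.1600 = 0.0832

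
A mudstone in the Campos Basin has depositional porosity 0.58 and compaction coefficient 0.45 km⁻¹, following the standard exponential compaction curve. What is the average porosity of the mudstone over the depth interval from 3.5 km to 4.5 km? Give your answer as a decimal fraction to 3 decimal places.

0.097

⟨phi⟩ = (1/(z₂−z₁)) ∫ phi₀ e^(−βz) dz = phi₀·(e^(−β·z₁) − e^(−β·z₂)) / (β·(z₂−z₁))
e^(−0.45×3.5) = 0.2070; e^(−0.45×4.5) = 0.1320
⟨phi⟩ = 0.58 × (0.2070 − 0.1320) / (0.45 × 1) = 0.58 × 0.1667 = 0.0967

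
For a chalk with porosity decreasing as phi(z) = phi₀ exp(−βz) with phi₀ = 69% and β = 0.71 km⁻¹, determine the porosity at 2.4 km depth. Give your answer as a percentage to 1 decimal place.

12.6%

phi = phi₀·exp(−β·z) = 0.69 × exp(−0.71 × 2.4) = 0.69 × exp(−1.704)
  = 0.69 × 0.1820 = 0.1255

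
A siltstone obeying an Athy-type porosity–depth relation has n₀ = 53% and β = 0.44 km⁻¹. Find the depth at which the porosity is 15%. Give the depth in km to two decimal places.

Invert Athy's law: z = ln(n₀/n) / β
z = ln(0.53/0.15) / 0.44 = ln(3.533) / 0.44 = 1.2622 / 0.44 = 2.869 km

2.87 km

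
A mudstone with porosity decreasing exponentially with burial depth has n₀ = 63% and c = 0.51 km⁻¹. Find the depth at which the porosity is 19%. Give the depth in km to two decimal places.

2.35 km

Invert Athy's law: Z = ln(n₀/n) / c
Z = ln(0.63/0.19) / 0.51 = ln(3.316) / 0.51 = 1.1987 / 0.51 = 2.350 km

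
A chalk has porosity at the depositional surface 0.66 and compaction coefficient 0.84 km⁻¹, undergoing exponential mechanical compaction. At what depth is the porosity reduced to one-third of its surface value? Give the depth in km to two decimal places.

1.31 km

n/n₀ = 1/3 ⇒ exp(−β·Z) = 1/3 ⇒ Z = ln(3) / β
Z = 1.0986 / 0.84 = 1.308 km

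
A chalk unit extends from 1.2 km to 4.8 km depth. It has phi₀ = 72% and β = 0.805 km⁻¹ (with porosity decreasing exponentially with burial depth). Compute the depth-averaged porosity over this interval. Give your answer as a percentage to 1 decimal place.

⟨phi⟩ = (1/(d₂−d₁)) ∫ phi₀ e^(−βd) dd = phi₀·(e^(−β·d₁) − e^(−β·d₂)) / (β·(d₂−d₁))
e^(−0.805×1.2) = 0.3806; e^(−0.805×4.8) = 0.0210
⟨phi⟩ = 0.72 × (0.3806 − 0.0210) / (0.805 × 3.6) = 0.72 × 0.1241 = 0.0893

8.9%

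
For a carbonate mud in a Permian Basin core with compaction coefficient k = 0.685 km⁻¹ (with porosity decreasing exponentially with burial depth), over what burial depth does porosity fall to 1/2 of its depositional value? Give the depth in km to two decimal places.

n/n₀ = 1/2 ⇒ exp(−k·d) = 1/2 ⇒ d = ln(2) / k
d = 0.6931 / 0.685 = 1.012 km

1.01 km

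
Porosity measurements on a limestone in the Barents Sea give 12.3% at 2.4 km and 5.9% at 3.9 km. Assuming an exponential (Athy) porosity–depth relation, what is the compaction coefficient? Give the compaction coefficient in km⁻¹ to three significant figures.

Athy: n(z) = n₀ e^(−cz) ⇒ n₁/n₂ = e^{c(z₂−z₁)} ⇒ c = ln(n₁/n₂)/(z₂−z₁)
c = ln(0.123/0.059) / (3.9 − 2.4) = ln(2.085) / 1.5 = 0.7346 / 1.5 = 0.4898 km⁻¹

0.490 km⁻¹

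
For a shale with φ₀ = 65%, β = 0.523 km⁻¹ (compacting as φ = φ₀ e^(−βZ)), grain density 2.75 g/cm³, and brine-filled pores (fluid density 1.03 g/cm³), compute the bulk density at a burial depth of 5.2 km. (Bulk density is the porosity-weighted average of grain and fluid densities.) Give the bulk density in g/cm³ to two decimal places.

2.68 g/cm³

Porosity at depth: φ = 0.65·exp(−0.523×5.2) = 0.65×0.0659 = 0.0428
Bulk density: ρ_b = (1−φ)ρ_g + φ·ρ_f = 0.9572×2.75 + 0.0428×1.03
       = 2.632 + 0.044 = 2.676 g/cm³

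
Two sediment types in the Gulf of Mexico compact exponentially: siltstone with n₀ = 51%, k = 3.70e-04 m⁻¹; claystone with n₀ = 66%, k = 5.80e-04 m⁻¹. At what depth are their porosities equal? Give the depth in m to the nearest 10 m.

Working in km (1 km = 1000 m; k in km⁻¹ = k in m⁻¹ × 1000):
Set n₀ₐ e^(−kₐz) = n₀ᵦ e^(−kᵦz) ⇒ ln(n₀ₐ/n₀ᵦ) = (kₐ − kᵦ)·z
z = ln(0.51/0.66) / (0.37 − 0.58) = -0.2578 / -0.21 = 1.228 km

1230 m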